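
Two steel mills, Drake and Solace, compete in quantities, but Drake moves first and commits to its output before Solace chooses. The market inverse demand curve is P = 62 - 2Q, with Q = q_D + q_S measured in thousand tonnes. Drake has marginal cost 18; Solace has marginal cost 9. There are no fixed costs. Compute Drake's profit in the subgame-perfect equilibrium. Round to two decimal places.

Solve by backward induction. Given q_D, the follower Solace maximises π_S = (62 - 2q_D - 2q_S)q_S - 9q_S.
Follower FOC: 53 - 2q_D - 4q_S = 0, so q_S(q_D) = (53 - 2q_D)/4.
The leader anticipates this reaction. Substituting into P = 62 - 2Q gives P = 71/2 - q_D, so π_D = (71/2 - q_D)q_D - 18q_D.
Maximising: ∂π_D/∂q_D = 35/2 - 2q_D = 0, giving q_D = 35/4.
Then q_S = (53 - 2·(35/4))/4 = 71/8.
Price P = 62 - 2·(141/8) = 107/4.
Drake's profit: (107/4 - 18)·(35/4) = 1225/16.

76.56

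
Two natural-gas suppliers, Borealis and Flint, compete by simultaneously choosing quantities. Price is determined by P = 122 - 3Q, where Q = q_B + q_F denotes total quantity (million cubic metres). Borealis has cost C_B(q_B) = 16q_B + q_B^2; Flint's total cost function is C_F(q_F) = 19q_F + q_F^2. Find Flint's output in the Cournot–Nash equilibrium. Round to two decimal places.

9.20

Borealis's profit: π_B = (122 - 3Q)q_B - (16q_B + q_B²). Setting ∂π_B/∂q_B = 0: 106 - 8q_B - 3(q_F) = 0.
Flint's profit: π_F = (122 - 3Q)q_F - (19q_F + q_F²). Setting ∂π_F/∂q_F = 0: 103 - 8q_F - 3(q_B) = 0.
Best responses: q_B = (106 - 3q_F)/8, q_F = (103 - 3q_B)/8.
Solving the pair: q_B = 49/5, q_F = 46/5.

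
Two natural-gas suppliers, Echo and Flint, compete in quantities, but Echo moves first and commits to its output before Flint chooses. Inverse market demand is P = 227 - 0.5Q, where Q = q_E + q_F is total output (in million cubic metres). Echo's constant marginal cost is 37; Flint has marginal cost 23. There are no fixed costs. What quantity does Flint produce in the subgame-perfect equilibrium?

116

The follower Flint best-responds to any q_E: π_F = (227 - 0.5Q)q_F - 23q_F.
∂π_F/∂q_F = 204 - (1/2)q_E - q_F = 0 gives the reaction function q_F = (204 - (1/2)q_E).
Echo substitutes q_F(q_E) into its own profit: π_E = q_E(227 - (1/2)q_E - (204 - (1/2)q_E)/2) - 37q_E = (125 - (1/4)q_E)q_E - 37q_E.
Maximising: ∂π_E/∂q_E = 88 - (1/2)q_E = 0, giving q_E = 176.
Then q_F = (204 - (1/2)·176) = 116.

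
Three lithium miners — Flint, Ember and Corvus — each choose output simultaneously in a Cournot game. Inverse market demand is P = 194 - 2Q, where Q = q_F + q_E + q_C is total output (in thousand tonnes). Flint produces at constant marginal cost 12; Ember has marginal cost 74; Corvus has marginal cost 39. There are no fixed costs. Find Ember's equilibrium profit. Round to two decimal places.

Flint's profit: π_F = (194 - 2Q)q_F - (12q_F). Setting ∂π_F/∂q_F = 0: 182 - 4q_F - 2(q_E + q_C) = 0.
Ember's first-order condition: 120 - 4q_E - 2(q_F + q_C) = 0.
Corvus's profit: π_C = (194 - 2Q)q_C - (39q_C). Setting ∂π_C/∂q_C = 0: 155 - 4q_C - 2(q_F + q_E) = 0.
Adding the 3 first-order conditions: 457 − 8Q = 0, so Q = 457/8.
Back-substituting: q_F = (182 − 457/4)/2 = 271/8, q_E = (120 − 457/4)/2 = 23/8, q_C = (155 − 457/4)/2 = 163/8.
Price P = 194 - 2·(457/8) = 319/4.
Ember's profit: (319/4 - 74)·(23/8) = 529/32.

16.53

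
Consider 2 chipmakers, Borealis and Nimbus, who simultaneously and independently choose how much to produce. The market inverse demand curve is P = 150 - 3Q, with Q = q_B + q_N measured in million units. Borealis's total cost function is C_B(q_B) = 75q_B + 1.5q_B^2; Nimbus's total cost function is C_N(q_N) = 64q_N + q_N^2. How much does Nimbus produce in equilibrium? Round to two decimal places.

8.71

Borealis's profit: π_B = (150 - 3Q)q_B - (75q_B + (3/2)q_B²). Setting ∂π_B/∂q_B = 0: 75 - 9q_B - 3(q_N) = 0.
Nimbus's first-order condition: 86 - 8q_N - 3(q_B) = 0.
Best responses: q_B = (75 - 3q_N)/9, q_N = (86 - 3q_B)/8.
Substituting one into the other gives q_B = 38/7 and q_N = 61/7.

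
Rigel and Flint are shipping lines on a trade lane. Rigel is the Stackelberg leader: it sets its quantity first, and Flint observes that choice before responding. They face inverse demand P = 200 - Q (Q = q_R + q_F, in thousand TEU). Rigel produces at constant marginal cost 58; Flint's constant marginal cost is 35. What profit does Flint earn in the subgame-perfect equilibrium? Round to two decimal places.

Solve by backward induction. Given q_R, the follower Flint maximises π_F = (200 - q_R - q_F)q_F - 35q_F.
Setting the follower's marginal profit to zero, 165 - q_R - 2q_F = 0, i.e. q_F = (165 - q_R)/2.
Rigel substitutes q_F(q_R) into its own profit: π_R = q_R(200 - q_R - (165 - q_R)/2) - 58q_R = (235/2 - (1/2)q_R)q_R - 58q_R.
Leader FOC: 119/2 - q_R = 0, so q_R = 119/2.
Then q_F = (165 - 119/2)/2 = 211/4.
Price P = 200 - 449/4 = 351/4.
Flint's profit: (351/4 - 35)·(211/4) = 2782.5625.

2782.56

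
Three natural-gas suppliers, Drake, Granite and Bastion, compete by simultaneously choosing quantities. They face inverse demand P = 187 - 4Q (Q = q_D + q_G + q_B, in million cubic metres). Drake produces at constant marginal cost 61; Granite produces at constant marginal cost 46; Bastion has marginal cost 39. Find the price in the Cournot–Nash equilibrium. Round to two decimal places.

83.25

Drake's profit: π_D = (187 - 4Q)q_D - (61q_D). Setting ∂π_D/∂q_D = 0: 126 - 8q_D - 4(q_G + q_B) = 0.
Granite's profit: π_G = (187 - 4Q)q_G - (46q_G). Setting ∂π_G/∂q_G = 0: 141 - 8q_G - 4(q_D + q_B) = 0.
Bastion's profit: π_B = (187 - 4Q)q_B - (39q_B). Setting ∂π_B/∂q_B = 0: 148 - 8q_B - 4(q_D + q_G) = 0.
Adding the 3 conditions: 415 − 8Q − 8Q = 0, i.e. Q = 415/16.
Back-substituting: q_D = (126 − 415/4)/4 = 89/16, q_G = (141 − 415/4)/4 = 149/16, q_B = (148 − 415/4)/4 = 177/16.
Total output Q = 415/16, so price P = 187 - 4·(415/16) = 333/4.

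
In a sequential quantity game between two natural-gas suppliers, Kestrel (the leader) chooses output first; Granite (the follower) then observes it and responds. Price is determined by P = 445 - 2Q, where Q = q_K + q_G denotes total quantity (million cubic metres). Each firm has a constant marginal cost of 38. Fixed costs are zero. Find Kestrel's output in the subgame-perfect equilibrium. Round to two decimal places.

Solve by backward induction. Given q_K, the follower Granite maximises π_G = (445 - 2q_K - 2q_G)q_G - 38q_G.
Follower FOC: 407 - 2q_K - 4q_G = 0, so q_G(q_K) = (407 - 2q_K)/4.
Kestrel substitutes q_G(q_K) into its own profit: π_K = q_K(445 - 2q_K - (407 - 2q_K)/2) - 38q_K = (483/2 - q_K)q_K - 38q_K.
Maximising: ∂π_K/∂q_K = 407/2 - 2q_K = 0, giving q_K = 407/4.
Then q_G = (407 - 2·(407/4))/4 = 407/8.

101.75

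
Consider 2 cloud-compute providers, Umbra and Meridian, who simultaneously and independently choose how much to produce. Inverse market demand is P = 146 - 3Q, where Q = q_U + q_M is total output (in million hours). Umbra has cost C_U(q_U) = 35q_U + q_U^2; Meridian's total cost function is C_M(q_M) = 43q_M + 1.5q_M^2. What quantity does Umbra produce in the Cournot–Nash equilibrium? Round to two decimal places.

Umbra's profit: π_U = (146 - 3Q)q_U - (35q_U + q_U²). Setting ∂π_U/∂q_U = 0: 111 - 8q_U - 3(q_M) = 0.
Meridian's first-order condition: 103 - 9q_M - 3(q_U) = 0.
Best responses: q_U = (111 - 3q_M)/8, q_M = (103 - 3q_U)/9.
Substituting one into the other gives q_U = 230/21 and q_M = 491/63.

10.95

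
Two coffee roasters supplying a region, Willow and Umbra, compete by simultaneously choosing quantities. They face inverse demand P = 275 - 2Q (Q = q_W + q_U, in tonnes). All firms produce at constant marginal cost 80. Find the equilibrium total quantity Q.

A representative firm's profit is π_i = q_i(275 - 2Q) - 80q_i.
Setting ∂π_i/∂q_i = 0 with rivals' quantities fixed: 195 - 4q_i - 2q_j = 0.
With identical firms every q_j equals q_i, so q_j = q_i and 195 = 6q_i, giving q_i = 65/2.
Total output Q = 65/2 + 65/2 = 65.

65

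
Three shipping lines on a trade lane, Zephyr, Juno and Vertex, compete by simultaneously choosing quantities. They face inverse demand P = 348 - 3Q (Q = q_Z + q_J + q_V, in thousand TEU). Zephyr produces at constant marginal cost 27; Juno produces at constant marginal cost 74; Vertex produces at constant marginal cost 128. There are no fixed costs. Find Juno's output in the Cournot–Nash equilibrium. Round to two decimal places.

Zephyr's profit: π_Z = (348 - 3Q)q_Z - (27q_Z). Setting ∂π_Z/∂q_Z = 0: 321 - 6q_Z - 3(q_J + q_V) = 0.
Juno's profit: π_J = (348 - 3Q)q_J - (74q_J). Setting ∂π_J/∂q_J = 0: 274 - 6q_J - 3(q_Z + q_V) = 0.
Vertex's profit: π_V = (348 - 3Q)q_V - (128q_V). Setting ∂π_V/∂q_V = 0: 220 - 6q_V - 3(q_Z + q_J) = 0.
Summing all 3 equations gives 815 − 12Q = 0, hence Q = 815/12.
Back-substituting: q_Z = (321 − 815/4)/3 = 469/12, q_J = (274 − 815/4)/3 = 281/12, q_V = (220 − 815/4)/3 = 65/12.

23.42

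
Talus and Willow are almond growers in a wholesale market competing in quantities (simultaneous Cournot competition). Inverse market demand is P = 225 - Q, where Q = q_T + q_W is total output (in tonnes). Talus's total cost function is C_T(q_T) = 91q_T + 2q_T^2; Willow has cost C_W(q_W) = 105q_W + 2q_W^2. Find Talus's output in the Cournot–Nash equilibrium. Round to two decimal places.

Talus's profit: π_T = (225 - Q)q_T - (91q_T + 2q_T²). Setting ∂π_T/∂q_T = 0: 134 - 6q_T - (q_W) = 0.
Willow's profit: π_W = (225 - Q)q_W - (105q_W + 2q_W²). Setting ∂π_W/∂q_W = 0: 120 - 6q_W - (q_T) = 0.
Best responses: q_T = (134 - q_W)/6, q_W = (120 - q_T)/6.
Solving the pair: q_T = 684/35, q_W = 586/35.

19.54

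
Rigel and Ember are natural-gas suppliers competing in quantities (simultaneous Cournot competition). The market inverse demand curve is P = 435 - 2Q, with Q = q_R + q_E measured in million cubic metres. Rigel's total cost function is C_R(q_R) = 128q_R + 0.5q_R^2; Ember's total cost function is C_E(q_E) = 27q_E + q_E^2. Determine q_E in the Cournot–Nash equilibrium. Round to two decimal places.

Rigel's profit: π_R = (435 - 2Q)q_R - (128q_R + (1/2)q_R²). Setting ∂π_R/∂q_R = 0: 307 - 5q_R - 2(q_E) = 0.
Ember's profit: π_E = (435 - 2Q)q_E - (27q_E + q_E²). Setting ∂π_E/∂q_E = 0: 408 - 6q_E - 2(q_R) = 0.
Rearranging gives the reaction functions q_R = (307 - 2q_E)/5 and q_E = (408 - 2q_R)/6.
Substituting one into the other gives q_R = 513/13 and q_E = 713/13.

54.85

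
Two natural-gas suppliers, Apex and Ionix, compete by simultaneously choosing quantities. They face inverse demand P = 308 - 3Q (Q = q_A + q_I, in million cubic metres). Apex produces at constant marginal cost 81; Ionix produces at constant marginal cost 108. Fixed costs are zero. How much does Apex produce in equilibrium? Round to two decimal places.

28.22

Apex's profit: π_A = (308 - 3Q)q_A - (81q_A). Setting ∂π_A/∂q_A = 0: 227 - 6q_A - 3(q_I) = 0.
Ionix's first-order condition: 200 - 6q_I - 3(q_A) = 0.
Best responses: q_A = (227 - 3q_I)/6, q_I = (200 - 3q_A)/6.
Substituting one into the other gives q_A = 254/9 and q_I = 173/9.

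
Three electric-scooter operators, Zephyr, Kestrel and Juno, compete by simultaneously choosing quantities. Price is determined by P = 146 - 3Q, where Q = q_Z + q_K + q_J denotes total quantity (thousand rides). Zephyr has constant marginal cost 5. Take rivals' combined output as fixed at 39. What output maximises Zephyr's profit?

With rivals' combined output fixed at 39, Zephyr's profit is π_Z = (146 - 3·39 - 3q_Z)q_Z - (5q_Z) = (29 - 3q_Z)q_Z - (5q_Z).
∂π_Z/∂q_Z = 24 - 6q_Z = 0, so q_Z = 4.

4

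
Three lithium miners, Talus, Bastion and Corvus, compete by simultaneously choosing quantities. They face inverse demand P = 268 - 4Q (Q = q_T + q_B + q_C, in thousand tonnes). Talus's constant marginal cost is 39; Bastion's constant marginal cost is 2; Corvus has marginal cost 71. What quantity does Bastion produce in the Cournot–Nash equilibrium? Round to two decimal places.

23.25

Talus's profit: π_T = (268 - 4Q)q_T - (39q_T). Setting ∂π_T/∂q_T = 0: 229 - 8q_T - 4(q_B + q_C) = 0.
Bastion's first-order condition: 266 - 8q_B - 4(q_T + q_C) = 0.
Corvus's first-order condition: 197 - 8q_C - 4(q_T + q_B) = 0.
Summing all 3 equations gives 692 − 16Q = 0, hence Q = 173/4.
Back-substituting: q_T = (229 − 173)/4 = 14, q_B = (266 − 173)/4 = 93/4, q_C = (197 − 173)/4 = 6.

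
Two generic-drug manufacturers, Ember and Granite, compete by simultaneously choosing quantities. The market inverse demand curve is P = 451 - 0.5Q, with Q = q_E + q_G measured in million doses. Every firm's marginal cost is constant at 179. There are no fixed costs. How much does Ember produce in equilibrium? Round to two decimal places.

181.33

Each firm earns π_i = (451 - 0.5Q)q_i - 179q_i.
Setting ∂π_i/∂q_i = 0 with rivals' quantities fixed: 272 - q_i - (1/2)q_j = 0.
With identical firms every q_j equals q_i, so q_j = q_i and 272 = (3/2)q_i, giving q_i = 544/3.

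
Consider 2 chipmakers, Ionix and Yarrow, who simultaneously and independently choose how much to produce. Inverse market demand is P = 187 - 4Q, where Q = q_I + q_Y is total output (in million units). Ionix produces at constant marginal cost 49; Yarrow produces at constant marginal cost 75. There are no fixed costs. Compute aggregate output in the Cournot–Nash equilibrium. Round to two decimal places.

20.83

Ionix's profit: π_I = (187 - 4Q)q_I - (49q_I). Setting ∂π_I/∂q_I = 0: 138 - 8q_I - 4(q_Y) = 0.
Yarrow's profit: π_Y = (187 - 4Q)q_Y - (75q_Y). Setting ∂π_Y/∂q_Y = 0: 112 - 8q_Y - 4(q_I) = 0.
So q_I = (138 - 4q_Y)/8 and q_Y = (112 - 4q_I)/8.
Solving the pair: q_I = 41/3, q_Y = 43/6.
Total output Q = 41/3 + 43/6 = 125/6.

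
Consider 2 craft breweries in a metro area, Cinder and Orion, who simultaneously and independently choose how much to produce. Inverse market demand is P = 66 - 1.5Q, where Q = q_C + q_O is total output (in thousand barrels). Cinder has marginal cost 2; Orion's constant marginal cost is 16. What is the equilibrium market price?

Cinder's profit: π_C = (66 - 1.5Q)q_C - (2q_C). Setting ∂π_C/∂q_C = 0: 64 - 3q_C - (3/2)(q_O) = 0.
Orion's first-order condition: 50 - 3q_O - (3/2)(q_C) = 0.
So q_C = (64 - (3/2)q_O)/3 and q_O = (50 - (3/2)q_C)/3.
Solving the pair: q_C = 52/3, q_O = 8.
Total output Q = 76/3, so price P = 66 - (3/2)·(76/3) = 28.

28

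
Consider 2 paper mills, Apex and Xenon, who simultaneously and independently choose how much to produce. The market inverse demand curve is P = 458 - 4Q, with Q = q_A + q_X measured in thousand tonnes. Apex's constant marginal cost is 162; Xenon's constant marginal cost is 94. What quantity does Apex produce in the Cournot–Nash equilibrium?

19

Apex's profit: π_A = (458 - 4Q)q_A - (162q_A). Setting ∂π_A/∂q_A = 0: 296 - 8q_A - 4(q_X) = 0.
Xenon's first-order condition: 364 - 8q_X - 4(q_A) = 0.
Best responses: q_A = (296 - 4q_X)/8, q_X = (364 - 4q_A)/8.
Solving the pair: q_A = 19, q_X = 36.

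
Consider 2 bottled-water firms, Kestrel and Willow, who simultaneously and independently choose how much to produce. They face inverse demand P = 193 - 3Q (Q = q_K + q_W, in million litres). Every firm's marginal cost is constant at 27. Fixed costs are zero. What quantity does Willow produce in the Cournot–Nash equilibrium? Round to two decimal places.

A representative firm's profit is π_i = q_i(193 - 3Q) - 27q_i.
First-order condition (treating rivals' output as given): 166 - 6q_i - 3q_j = 0.
By symmetry each firm produces the same amount; substituting q_j = q_i yields q_i = 166/9.

18.44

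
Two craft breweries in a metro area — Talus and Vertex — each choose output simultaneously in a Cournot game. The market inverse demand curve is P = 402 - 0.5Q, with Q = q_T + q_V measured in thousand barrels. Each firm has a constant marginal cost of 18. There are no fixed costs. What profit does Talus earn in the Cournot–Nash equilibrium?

32768

Each firm earns π_i = (402 - 0.5Q)q_i - 18q_i.
Setting ∂π_i/∂q_i = 0 with rivals' quantities fixed: 384 - q_i - (1/2)q_j = 0.
By symmetry each firm produces the same amount; substituting q_j = q_i yields q_i = 384/(3/2) = 256.
Price P = 402 - (1/2)·512 = 146.
Talus's profit: (146 - 18)·256 = 32768.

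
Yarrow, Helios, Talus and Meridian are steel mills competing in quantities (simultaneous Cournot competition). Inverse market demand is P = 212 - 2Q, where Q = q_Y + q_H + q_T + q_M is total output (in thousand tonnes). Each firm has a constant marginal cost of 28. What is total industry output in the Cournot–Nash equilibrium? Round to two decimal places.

73.60

A representative firm's profit is π_i = q_i(212 - 2Q) - 28q_i.
First-order condition (treating rivals' output as given): 184 - 4q_i - 2·Σ_{j≠i} q_j = 0.
With identical firms every q_j equals q_i, so Σ_{j≠i} q_j = 3q_i and 184 = 10q_i, giving q_i = 92/5.
Total output Q = 92/5 + 92/5 + 92/5 + 92/5 = 368/5.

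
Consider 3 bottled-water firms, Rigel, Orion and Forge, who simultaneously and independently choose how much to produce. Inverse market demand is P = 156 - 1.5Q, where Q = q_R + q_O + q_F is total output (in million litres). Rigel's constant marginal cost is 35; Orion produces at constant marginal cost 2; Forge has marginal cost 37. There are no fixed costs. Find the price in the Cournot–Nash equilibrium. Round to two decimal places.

57.50

Rigel's profit: π_R = (156 - 1.5Q)q_R - (35q_R). Setting ∂π_R/∂q_R = 0: 121 - 3q_R - (3/2)(q_O + q_F) = 0.
Orion's first-order condition: 154 - 3q_O - (3/2)(q_R + q_F) = 0.
Forge's profit: π_F = (156 - 1.5Q)q_F - (37q_F). Setting ∂π_F/∂q_F = 0: 119 - 3q_F - (3/2)(q_R + q_O) = 0.
Adding the 3 conditions: 394 − 3Q − 3Q = 0, i.e. Q = 197/3.
Back-substituting: q_R = (121 − 197/2)/(3/2) = 15, q_O = (154 − 197/2)/(3/2) = 37, q_F = (119 − 197/2)/(3/2) = 41/3.
Total output Q = 197/3, so price P = 156 - (3/2)·(197/3) = 115/2.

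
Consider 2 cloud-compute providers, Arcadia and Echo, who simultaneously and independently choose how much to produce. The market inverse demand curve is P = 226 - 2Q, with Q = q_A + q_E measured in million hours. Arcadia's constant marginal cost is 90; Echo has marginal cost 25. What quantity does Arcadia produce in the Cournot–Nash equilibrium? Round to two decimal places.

Arcadia's profit: π_A = (226 - 2Q)q_A - (90q_A). Setting ∂π_A/∂q_A = 0: 136 - 4q_A - 2(q_E) = 0.
Echo's first-order condition: 201 - 4q_E - 2(q_A) = 0.
Rearranging gives the reaction functions q_A = (136 - 2q_E)/4 and q_E = (201 - 2q_A)/4.
Substituting one into the other gives q_A = 71/6 and q_E = 133/3.

11.83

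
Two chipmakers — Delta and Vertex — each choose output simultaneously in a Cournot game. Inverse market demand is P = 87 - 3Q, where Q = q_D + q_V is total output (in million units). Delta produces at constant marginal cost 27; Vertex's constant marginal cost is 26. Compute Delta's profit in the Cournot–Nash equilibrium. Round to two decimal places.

128.93

Delta's profit: π_D = (87 - 3Q)q_D - (27q_D). Setting ∂π_D/∂q_D = 0: 60 - 6q_D - 3(q_V) = 0.
Vertex's first-order condition: 61 - 6q_V - 3(q_D) = 0.
Rearranging gives the reaction functions q_D = (60 - 3q_V)/6 and q_V = (61 - 3q_D)/6.
Solving the pair: q_D = 59/9, q_V = 62/9.
Price P = 87 - 3·(121/9) = 140/3.
Delta's profit: (140/3 - 27)·(59/9) = 128.9259.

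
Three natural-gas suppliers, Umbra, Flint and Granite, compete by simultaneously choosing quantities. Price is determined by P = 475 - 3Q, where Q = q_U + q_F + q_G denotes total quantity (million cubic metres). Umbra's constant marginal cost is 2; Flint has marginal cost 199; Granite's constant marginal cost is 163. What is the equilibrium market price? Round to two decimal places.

209.75

Umbra's profit: π_U = (475 - 3Q)q_U - (2q_U). Setting ∂π_U/∂q_U = 0: 473 - 6q_U - 3(q_F + q_G) = 0.
Flint's first-order condition: 276 - 6q_F - 3(q_U + q_G) = 0.
Granite's profit: π_G = (475 - 3Q)q_G - (163q_G). Setting ∂π_G/∂q_G = 0: 312 - 6q_G - 3(q_U + q_F) = 0.
Adding the 3 conditions: 1061 − 6Q − 6Q = 0, i.e. Q = 1061/12.
Back-substituting: q_U = (473 − 1061/4)/3 = 277/4, q_F = (276 − 1061/4)/3 = 43/12, q_G = (312 − 1061/4)/3 = 187/12.
Total output Q = 1061/12, so price P = 475 - 3·(1061/12) = 839/4.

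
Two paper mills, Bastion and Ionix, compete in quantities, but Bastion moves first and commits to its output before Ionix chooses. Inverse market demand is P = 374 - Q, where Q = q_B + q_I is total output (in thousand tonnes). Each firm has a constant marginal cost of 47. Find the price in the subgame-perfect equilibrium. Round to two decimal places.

128.75

Solve by backward induction. Given q_B, the follower Ionix maximises π_I = (374 - q_B - q_I)q_I - 47q_I.
Follower FOC: 327 - q_B - 2q_I = 0, so q_I(q_B) = (327 - q_B)/2.
Bastion substitutes q_I(q_B) into its own profit: π_B = q_B(374 - q_B - (327 - q_B)/2) - 47q_B = (421/2 - (1/2)q_B)q_B - 47q_B.
Maximising: ∂π_B/∂q_B = 327/2 - q_B = 0, giving q_B = 327/2.
Then q_I = (327 - 327/2)/2 = 327/4.
Total output Q = 981/4, so price P = 374 - 981/4 = 515/4.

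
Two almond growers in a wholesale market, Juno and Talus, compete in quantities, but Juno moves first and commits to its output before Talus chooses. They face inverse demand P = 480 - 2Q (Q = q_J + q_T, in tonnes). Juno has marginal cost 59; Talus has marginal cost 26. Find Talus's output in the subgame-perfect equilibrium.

65

The follower Talus best-responds to any q_J: π_T = (480 - 2Q)q_T - 26q_T.
Follower FOC: 454 - 2q_J - 4q_T = 0, so q_T(q_J) = (454 - 2q_J)/4.
The leader anticipates this reaction. Substituting into P = 480 - 2Q gives P = 253 - q_J, so π_J = (253 - q_J)q_J - 59q_J.
Leader FOC: 194 - 2q_J = 0, so q_J = 97.
Then q_T = (454 - 2·97)/4 = 65.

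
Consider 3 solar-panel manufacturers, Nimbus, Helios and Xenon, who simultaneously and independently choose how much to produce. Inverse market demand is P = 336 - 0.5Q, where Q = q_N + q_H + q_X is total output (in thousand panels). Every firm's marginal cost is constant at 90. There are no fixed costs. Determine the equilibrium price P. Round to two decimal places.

151.50

A representative firm's profit is π_i = q_i(336 - 0.5Q) - 90q_i.
Setting ∂π_i/∂q_i = 0 with rivals' quantities fixed: 246 - q_i - (1/2)·Σ_{j≠i} q_j = 0.
With identical firms every q_j equals q_i, so Σ_{j≠i} q_j = 2q_i and 246 = 2q_i, giving q_i = 123.
Total output Q = 369, so price P = 336 - (1/2)·369 = 303/2.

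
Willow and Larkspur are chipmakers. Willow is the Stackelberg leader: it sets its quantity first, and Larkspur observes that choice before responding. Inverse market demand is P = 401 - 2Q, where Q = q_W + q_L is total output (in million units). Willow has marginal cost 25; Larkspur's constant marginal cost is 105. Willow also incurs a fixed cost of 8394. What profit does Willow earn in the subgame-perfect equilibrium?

4602

Solve by backward induction. Given q_W, the follower Larkspur maximises π_L = (401 - 2q_W - 2q_L)q_L - 105q_L.
Follower FOC: 296 - 2q_W - 4q_L = 0, so q_L(q_W) = (296 - 2q_W)/4.
Willow substitutes q_L(q_W) into its own profit: π_W = q_W(401 - 2q_W - (296 - 2q_W)/2) - 25q_W = (253 - q_W)q_W - 25q_W.
Maximising: ∂π_W/∂q_W = 228 - 2q_W = 0, giving q_W = 114.
Then q_L = (296 - 2·114)/4 = 17.
Price P = 401 - 2·131 = 139.
Willow's profit: (139 - 25)·114 - 8394 = 4602.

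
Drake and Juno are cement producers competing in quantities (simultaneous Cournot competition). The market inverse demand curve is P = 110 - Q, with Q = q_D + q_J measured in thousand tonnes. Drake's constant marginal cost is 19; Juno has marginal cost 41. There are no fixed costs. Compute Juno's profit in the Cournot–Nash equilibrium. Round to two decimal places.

Drake's profit: π_D = (110 - Q)q_D - (19q_D). Setting ∂π_D/∂q_D = 0: 91 - 2q_D - (q_J) = 0.
Juno's profit: π_J = (110 - Q)q_J - (41q_J). Setting ∂π_J/∂q_J = 0: 69 - 2q_J - (q_D) = 0.
So q_D = (91 - q_J)/2 and q_J = (69 - q_D)/2.
Solving the pair: q_D = 113/3, q_J = 47/3.
Price P = 110 - 160/3 = 170/3.
Juno's profit: (170/3 - 41)·(47/3) = 245.4444.

245.44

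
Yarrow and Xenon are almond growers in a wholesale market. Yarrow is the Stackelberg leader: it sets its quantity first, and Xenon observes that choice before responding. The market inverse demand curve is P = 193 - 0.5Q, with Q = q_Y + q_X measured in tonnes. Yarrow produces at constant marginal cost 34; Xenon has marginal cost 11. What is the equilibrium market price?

68

The follower Xenon best-responds to any q_Y: π_X = (193 - 0.5Q)q_X - 11q_X.
Follower FOC: 182 - (1/2)q_Y - q_X = 0, so q_X(q_Y) = (182 - (1/2)q_Y).
The leader anticipates this reaction. Substituting into P = 193 - 0.5Q gives P = 102 - (1/4)q_Y, so π_Y = (102 - (1/4)q_Y)q_Y - 34q_Y.
The leader's first-order condition 68 - (1/2)q_Y = 0 yields q_Y = 136.
Then q_X = (182 - (1/2)·136) = 114.
Total output Q = 250, so price P = 193 - (1/2)·250 = 68.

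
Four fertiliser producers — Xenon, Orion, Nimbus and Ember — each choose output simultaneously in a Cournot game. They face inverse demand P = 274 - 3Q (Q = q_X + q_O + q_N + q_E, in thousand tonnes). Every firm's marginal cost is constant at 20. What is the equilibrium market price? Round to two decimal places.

70.80

A representative firm's profit is π_i = q_i(274 - 3Q) - 20q_i.
First-order condition (treating rivals' output as given): 254 - 6q_i - 3·Σ_{j≠i} q_j = 0.
With identical firms every q_j equals q_i, so Σ_{j≠i} q_j = 3q_i and 254 = 15q_i, giving q_i = 254/15.
Total output Q = 1016/15, so price P = 274 - 3·(1016/15) = 354/5.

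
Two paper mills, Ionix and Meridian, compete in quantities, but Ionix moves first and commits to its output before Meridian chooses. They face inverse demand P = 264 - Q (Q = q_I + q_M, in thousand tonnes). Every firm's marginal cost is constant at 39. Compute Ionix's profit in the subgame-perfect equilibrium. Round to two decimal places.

The follower Meridian best-responds to any q_I: π_M = (264 - Q)q_M - 39q_M.
Setting the follower's marginal profit to zero, 225 - q_I - 2q_M = 0, i.e. q_M = (225 - q_I)/2.
Ionix substitutes q_M(q_I) into its own profit: π_I = q_I(264 - q_I - (225 - q_I)/2) - 39q_I = (303/2 - (1/2)q_I)q_I - 39q_I.
The leader's first-order condition 225/2 - q_I = 0 yields q_I = 225/2.
Then q_M = (225 - 225/2)/2 = 225/4.
Price P = 264 - 675/4 = 381/4.
Ionix's profit: (381/4 - 39)·(225/2) = 6328.1250.

6328.13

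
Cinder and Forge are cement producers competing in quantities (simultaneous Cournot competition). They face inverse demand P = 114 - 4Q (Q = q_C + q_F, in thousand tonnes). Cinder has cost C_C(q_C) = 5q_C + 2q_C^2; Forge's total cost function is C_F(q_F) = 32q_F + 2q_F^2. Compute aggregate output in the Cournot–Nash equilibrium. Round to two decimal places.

Cinder's profit: π_C = (114 - 4Q)q_C - (5q_C + 2q_C²). Setting ∂π_C/∂q_C = 0: 109 - 12q_C - 4(q_F) = 0.
Forge's profit: π_F = (114 - 4Q)q_F - (32q_F + 2q_F²). Setting ∂π_F/∂q_F = 0: 82 - 12q_F - 4(q_C) = 0.
Best responses: q_C = (109 - 4q_F)/12, q_F = (82 - 4q_C)/12.
Solving the pair: q_C = 245/32, q_F = 137/32.
Total output Q = 245/32 + 137/32 = 191/16.

11.94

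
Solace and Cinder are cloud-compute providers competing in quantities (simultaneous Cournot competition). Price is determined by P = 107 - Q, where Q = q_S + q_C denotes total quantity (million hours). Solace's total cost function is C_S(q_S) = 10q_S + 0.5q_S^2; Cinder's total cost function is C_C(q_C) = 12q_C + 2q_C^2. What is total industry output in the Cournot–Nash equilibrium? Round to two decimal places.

39.71

Solace's profit: π_S = (107 - Q)q_S - (10q_S + (1/2)q_S²). Setting ∂π_S/∂q_S = 0: 97 - 3q_S - (q_C) = 0.
Cinder's profit: π_C = (107 - Q)q_C - (12q_C + 2q_C²). Setting ∂π_C/∂q_C = 0: 95 - 6q_C - (q_S) = 0.
Rearranging gives the reaction functions q_S = (97 - q_C)/3 and q_C = (95 - q_S)/6.
Substituting one into the other gives q_S = 487/17 and q_C = 188/17.
Total output Q = 487/17 + 188/17 = 675/17.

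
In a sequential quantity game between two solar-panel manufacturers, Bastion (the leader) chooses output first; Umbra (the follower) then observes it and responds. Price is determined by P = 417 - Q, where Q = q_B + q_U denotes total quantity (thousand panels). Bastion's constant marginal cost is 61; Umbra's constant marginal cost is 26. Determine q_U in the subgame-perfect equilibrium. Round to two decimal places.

115.25

The follower Umbra best-responds to any q_B: π_U = (417 - Q)q_U - 26q_U.
∂π_U/∂q_U = 391 - q_B - 2q_U = 0 gives the reaction function q_U = (391 - q_B)/2.
Bastion substitutes q_U(q_B) into its own profit: π_B = q_B(417 - q_B - (391 - q_B)/2) - 61q_B = (443/2 - (1/2)q_B)q_B - 61q_B.
The leader's first-order condition 321/2 - q_B = 0 yields q_B = 321/2.
Then q_U = (391 - 321/2)/2 = 461/4.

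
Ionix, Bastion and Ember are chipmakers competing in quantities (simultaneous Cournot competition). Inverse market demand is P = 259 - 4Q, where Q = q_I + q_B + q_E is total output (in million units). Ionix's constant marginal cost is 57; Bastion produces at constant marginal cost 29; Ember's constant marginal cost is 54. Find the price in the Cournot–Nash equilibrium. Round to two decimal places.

99.75

Ionix's profit: π_I = (259 - 4Q)q_I - (57q_I). Setting ∂π_I/∂q_I = 0: 202 - 8q_I - 4(q_B + q_E) = 0.
Bastion's profit: π_B = (259 - 4Q)q_B - (29q_B). Setting ∂π_B/∂q_B = 0: 230 - 8q_B - 4(q_I + q_E) = 0.
Ember's profit: π_E = (259 - 4Q)q_E - (54q_E). Setting ∂π_E/∂q_E = 0: 205 - 8q_E - 4(q_I + q_B) = 0.
Summing all 3 equations gives 637 − 16Q = 0, hence Q = 637/16.
Back-substituting: q_I = (202 − 637/4)/4 = 171/16, q_B = (230 − 637/4)/4 = 283/16, q_E = (205 − 637/4)/4 = 183/16.
Total output Q = 637/16, so price P = 259 - 4·(637/16) = 399/4.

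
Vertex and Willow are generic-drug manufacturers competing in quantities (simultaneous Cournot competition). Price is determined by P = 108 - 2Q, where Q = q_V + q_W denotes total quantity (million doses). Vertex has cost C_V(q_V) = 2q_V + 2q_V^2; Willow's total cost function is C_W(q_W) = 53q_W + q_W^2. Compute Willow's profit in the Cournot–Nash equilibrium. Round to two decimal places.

Vertex's profit: π_V = (108 - 2Q)q_V - (2q_V + 2q_V²). Setting ∂π_V/∂q_V = 0: 106 - 8q_V - 2(q_W) = 0.
Willow's first-order condition: 55 - 6q_W - 2(q_V) = 0.
Rearranging gives the reaction functions q_V = (106 - 2q_W)/8 and q_W = (55 - 2q_V)/6.
Substituting one into the other gives q_V = 263/22 and q_W = 57/11.
Price P = 108 - 2·(377/22) = 811/11.
Willow's profit: (811/11)·(57/11) - 53·(57/11) - (57/11)² = 80.5537.

80.55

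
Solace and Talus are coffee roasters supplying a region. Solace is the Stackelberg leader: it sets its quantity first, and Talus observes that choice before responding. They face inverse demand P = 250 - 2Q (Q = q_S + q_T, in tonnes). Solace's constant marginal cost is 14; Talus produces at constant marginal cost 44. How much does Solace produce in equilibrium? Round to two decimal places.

The follower Talus best-responds to any q_S: π_T = (250 - 2Q)q_T - 44q_T.
Follower FOC: 206 - 2q_S - 4q_T = 0, so q_T(q_S) = (206 - 2q_S)/4.
Solace substitutes q_T(q_S) into its own profit: π_S = q_S(250 - 2q_S - (206 - 2q_S)/2) - 14q_S = (147 - q_S)q_S - 14q_S.
Maximising: ∂π_S/∂q_S = 133 - 2q_S = 0, giving q_S = 133/2.
Then q_T = (206 - 2·(133/2))/4 = 73/4.

66.50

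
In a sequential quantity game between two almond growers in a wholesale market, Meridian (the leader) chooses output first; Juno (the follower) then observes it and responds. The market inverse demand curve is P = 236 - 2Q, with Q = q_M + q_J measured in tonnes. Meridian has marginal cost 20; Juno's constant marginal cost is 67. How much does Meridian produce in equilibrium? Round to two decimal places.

The follower Juno best-responds to any q_M: π_J = (236 - 2Q)q_J - 67q_J.
∂π_J/∂q_J = 169 - 2q_M - 4q_J = 0 gives the reaction function q_J = (169 - 2q_M)/4.
The leader anticipates this reaction. Substituting into P = 236 - 2Q gives P = 303/2 - q_M, so π_M = (303/2 - q_M)q_M - 20q_M.
Leader FOC: 263/2 - 2q_M = 0, so q_M = 263/4.
Then q_J = (169 - 2·(263/4))/4 = 75/8.

65.75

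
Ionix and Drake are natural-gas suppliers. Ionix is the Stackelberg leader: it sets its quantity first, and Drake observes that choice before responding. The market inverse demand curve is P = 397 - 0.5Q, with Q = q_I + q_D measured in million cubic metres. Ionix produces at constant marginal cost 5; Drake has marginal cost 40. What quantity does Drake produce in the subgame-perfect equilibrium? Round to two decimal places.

Solve by backward induction. Given q_I, the follower Drake maximises π_D = (397 - (1/2)q_I - (1/2)q_D)q_D - 40q_D.
Setting the follower's marginal profit to zero, 357 - (1/2)q_I - q_D = 0, i.e. q_D = (357 - (1/2)q_I).
Ionix substitutes q_D(q_I) into its own profit: π_I = q_I(397 - (1/2)q_I - (357 - (1/2)q_I)/2) - 5q_I = (437/2 - (1/4)q_I)q_I - 5q_I.
Maximising: ∂π_I/∂q_I = 427/2 - (1/2)q_I = 0, giving q_I = 427.
Then q_D = (357 - (1/2)·427) = 287/2.

143.50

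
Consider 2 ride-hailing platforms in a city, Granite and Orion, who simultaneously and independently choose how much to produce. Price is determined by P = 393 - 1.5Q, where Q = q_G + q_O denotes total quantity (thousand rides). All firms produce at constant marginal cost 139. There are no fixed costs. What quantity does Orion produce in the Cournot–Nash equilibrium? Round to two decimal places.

A representative firm's profit is π_i = q_i(393 - 1.5Q) - 139q_i.
First-order condition (treating rivals' output as given): 254 - 3q_i - (3/2)q_j = 0.
By symmetry each firm produces the same amount; substituting q_j = q_i yields q_i = 254/(9/2) = 508/9.

56.44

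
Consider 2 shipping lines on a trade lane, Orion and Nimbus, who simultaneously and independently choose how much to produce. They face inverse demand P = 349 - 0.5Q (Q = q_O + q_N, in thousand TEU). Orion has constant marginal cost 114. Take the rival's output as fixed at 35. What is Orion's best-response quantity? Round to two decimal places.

With the rival's output fixed at 35, Orion's profit is π_O = (349 - (1/2)·35 - (1/2)q_O)q_O - (114q_O) = (663/2 - (1/2)q_O)q_O - (114q_O).
∂π_O/∂q_O = 435/2 - q_O = 0, so q_O = 435/2.

217.50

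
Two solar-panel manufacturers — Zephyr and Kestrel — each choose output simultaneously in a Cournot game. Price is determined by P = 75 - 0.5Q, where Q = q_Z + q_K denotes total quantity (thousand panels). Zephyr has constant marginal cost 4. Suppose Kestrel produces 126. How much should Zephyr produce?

8

With the rival's output fixed at 126, Zephyr's profit is π_Z = (75 - (1/2)·126 - (1/2)q_Z)q_Z - (4q_Z) = (12 - (1/2)q_Z)q_Z - (4q_Z).
∂π_Z/∂q_Z = 8 - q_Z = 0, so q_Z = 8.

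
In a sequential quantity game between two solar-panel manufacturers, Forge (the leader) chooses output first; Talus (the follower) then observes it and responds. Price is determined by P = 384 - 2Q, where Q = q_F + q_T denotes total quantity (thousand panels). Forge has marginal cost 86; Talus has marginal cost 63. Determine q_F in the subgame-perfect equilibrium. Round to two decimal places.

Solve by backward induction. Given q_F, the follower Talus maximises π_T = (384 - 2q_F - 2q_T)q_T - 63q_T.
∂π_T/∂q_T = 321 - 2q_F - 4q_T = 0 gives the reaction function q_T = (321 - 2q_F)/4.
The leader anticipates this reaction. Substituting into P = 384 - 2Q gives P = 447/2 - q_F, so π_F = (447/2 - q_F)q_F - 86q_F.
Leader FOC: 275/2 - 2q_F = 0, so q_F = 275/4.
Then q_T = (321 - 2·(275/4))/4 = 367/8.

68.75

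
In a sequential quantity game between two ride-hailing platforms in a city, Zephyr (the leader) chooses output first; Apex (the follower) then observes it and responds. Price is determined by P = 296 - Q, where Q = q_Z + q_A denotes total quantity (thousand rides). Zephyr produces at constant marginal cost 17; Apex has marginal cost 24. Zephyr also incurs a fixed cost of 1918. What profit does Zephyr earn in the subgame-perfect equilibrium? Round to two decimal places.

The follower Apex best-responds to any q_Z: π_A = (296 - Q)q_A - 24q_A.
Follower FOC: 272 - q_Z - 2q_A = 0, so q_A(q_Z) = (272 - q_Z)/2.
The leader anticipates this reaction. Substituting into P = 296 - Q gives P = 160 - (1/2)q_Z, so π_Z = (160 - (1/2)q_Z)q_Z - 17q_Z.
Leader FOC: 143 - q_Z = 0, so q_Z = 143.
Then q_A = (272 - 143)/2 = 129/2.
Price P = 296 - 415/2 = 177/2.
Zephyr's profit: (177/2 - 17)·143 - 1918 = 8306.5000.

8306.50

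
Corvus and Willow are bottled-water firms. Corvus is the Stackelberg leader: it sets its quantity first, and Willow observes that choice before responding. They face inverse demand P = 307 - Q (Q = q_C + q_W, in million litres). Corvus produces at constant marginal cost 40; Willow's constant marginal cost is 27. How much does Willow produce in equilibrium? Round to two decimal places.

Solve by backward induction. Given q_C, the follower Willow maximises π_W = (307 - q_C - q_W)q_W - 27q_W.
∂π_W/∂q_W = 280 - q_C - 2q_W = 0 gives the reaction function q_W = (280 - q_C)/2.
The leader anticipates this reaction. Substituting into P = 307 - Q gives P = 167 - (1/2)q_C, so π_C = (167 - (1/2)q_C)q_C - 40q_C.
Maximising: ∂π_C/∂q_C = 127 - q_C = 0, giving q_C = 127.
Then q_W = (280 - 127)/2 = 153/2.

76.50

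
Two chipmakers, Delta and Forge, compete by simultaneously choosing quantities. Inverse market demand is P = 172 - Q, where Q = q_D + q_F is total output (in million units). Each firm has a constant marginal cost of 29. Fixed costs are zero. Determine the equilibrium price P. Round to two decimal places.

A representative firm's profit is π_i = q_i(172 - Q) - 29q_i.
Setting ∂π_i/∂q_i = 0 with rivals' quantities fixed: 143 - 2q_i - q_j = 0.
With identical firms every q_j equals q_i, so q_j = q_i and 143 = 3q_i, giving q_i = 143/3.
Total output Q = 286/3, so price P = 172 - 286/3 = 230/3.

76.67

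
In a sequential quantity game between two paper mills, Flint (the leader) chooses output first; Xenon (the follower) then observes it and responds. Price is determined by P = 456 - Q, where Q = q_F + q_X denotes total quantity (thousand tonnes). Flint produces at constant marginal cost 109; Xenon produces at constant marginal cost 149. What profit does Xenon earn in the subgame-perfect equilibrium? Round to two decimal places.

3220.56

Solve by backward induction. Given q_F, the follower Xenon maximises π_X = (456 - q_F - q_X)q_X - 149q_X.
∂π_X/∂q_X = 307 - q_F - 2q_X = 0 gives the reaction function q_X = (307 - q_F)/2.
The leader anticipates this reaction. Substituting into P = 456 - Q gives P = 605/2 - (1/2)q_F, so π_F = (605/2 - (1/2)q_F)q_F - 109q_F.
The leader's first-order condition 387/2 - q_F = 0 yields q_F = 387/2.
Then q_X = (307 - 387/2)/2 = 227/4.
Price P = 456 - 1001/4 = 823/4.
Xenon's profit: (823/4 - 149)·(227/4) = 3220.5625.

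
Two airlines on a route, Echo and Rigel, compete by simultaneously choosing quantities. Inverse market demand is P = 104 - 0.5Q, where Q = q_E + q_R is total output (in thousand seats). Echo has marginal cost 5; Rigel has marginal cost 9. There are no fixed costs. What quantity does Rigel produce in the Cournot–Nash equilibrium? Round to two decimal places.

60.67

Echo's profit: π_E = (104 - 0.5Q)q_E - (5q_E). Setting ∂π_E/∂q_E = 0: 99 - q_E - (1/2)(q_R) = 0.
Rigel's first-order condition: 95 - q_R - (1/2)(q_E) = 0.
Best responses: q_E = (99 - (1/2)q_R), q_R = (95 - (1/2)q_E).
Substituting one into the other gives q_E = 206/3 and q_R = 182/3.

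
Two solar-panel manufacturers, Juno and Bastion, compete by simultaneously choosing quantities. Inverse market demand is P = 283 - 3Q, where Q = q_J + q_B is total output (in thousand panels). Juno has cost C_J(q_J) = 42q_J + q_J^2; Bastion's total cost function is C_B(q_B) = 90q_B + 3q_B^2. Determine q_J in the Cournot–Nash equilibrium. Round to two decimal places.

Juno's profit: π_J = (283 - 3Q)q_J - (42q_J + q_J²). Setting ∂π_J/∂q_J = 0: 241 - 8q_J - 3(q_B) = 0.
Bastion's first-order condition: 193 - 12q_B - 3(q_J) = 0.
Rearranging gives the reaction functions q_J = (241 - 3q_B)/8 and q_B = (193 - 3q_J)/12.
Substituting one into the other gives q_J = 771/29 and q_B = 821/87.

26.59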